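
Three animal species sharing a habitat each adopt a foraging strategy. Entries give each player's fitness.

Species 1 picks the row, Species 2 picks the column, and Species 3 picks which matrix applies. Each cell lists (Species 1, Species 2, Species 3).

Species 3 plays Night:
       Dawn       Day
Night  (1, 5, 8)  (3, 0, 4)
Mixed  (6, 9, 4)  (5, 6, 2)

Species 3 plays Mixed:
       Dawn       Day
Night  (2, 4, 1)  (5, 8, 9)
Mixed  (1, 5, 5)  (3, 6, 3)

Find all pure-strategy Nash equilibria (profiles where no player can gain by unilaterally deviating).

(Night, Day, Mixed)

(Night, Dawn, Night): Species 1 can switch to Mixed (1 → 6). Not NE.
(Night, Dawn, Mixed): Species 2 can switch to Day (4 → 8). Not NE.
(Night, Day, Night): Species 1 can switch to Mixed (3 → 5). Not NE.
(Night, Day, Mixed): Species 1 gets 5, best alternative 3; Species 2 gets 8, best alternative 4; Species 3 gets 9, best alternative 4. No profitable deviation — NE.
(Mixed, Dawn, Night): Species 3 can switch to Mixed (4 → 5). Not NE.
(Mixed, Dawn, Mixed): Species 1 can switch to Night (1 → 2). Not NE.
(Mixed, Day, Night): Species 2 can switch to Dawn (6 → 9). Not NE.
(Mixed, Day, Mixed): Species 1 can switch to Night (3 → 5). Not NE.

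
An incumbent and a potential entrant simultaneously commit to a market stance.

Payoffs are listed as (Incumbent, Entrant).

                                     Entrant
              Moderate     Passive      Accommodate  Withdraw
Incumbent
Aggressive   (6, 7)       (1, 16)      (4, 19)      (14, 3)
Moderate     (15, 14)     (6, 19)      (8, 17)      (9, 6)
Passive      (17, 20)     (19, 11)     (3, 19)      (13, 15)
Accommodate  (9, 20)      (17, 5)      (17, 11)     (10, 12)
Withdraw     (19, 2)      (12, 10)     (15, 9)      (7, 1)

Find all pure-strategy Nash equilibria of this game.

For each player, find the best response to each opponent profile; mutual best responses are the pure NE.
Incumbent against Moderate: payoffs 6, 15, 17, 9, 19 → best response Withdraw.
Incumbent against Passive: payoffs 1, 6, 19, 17, 12 → best response Passive.
Incumbent against Accommodate: payoffs 4, 8, 3, 17, 15 → best response Accommodate.
Incumbent against Withdraw: payoffs 14, 9, 13, 10, 7 → best response Aggressive.
Entrant against Aggressive: payoffs 7, 16, 19, 3 → best response Accommodate.
Entrant against Moderate: payoffs 14, 19, 17, 6 → best response Passive.
Entrant against Passive: payoffs 20, 11, 19, 15 → best response Moderate.
Entrant against Accommodate: payoffs 20, 5, 11, 12 → best response Moderate.
Entrant against Withdraw: payoffs 2, 10, 9, 1 → best response Passive.
No profile is a mutual best response for all players.

none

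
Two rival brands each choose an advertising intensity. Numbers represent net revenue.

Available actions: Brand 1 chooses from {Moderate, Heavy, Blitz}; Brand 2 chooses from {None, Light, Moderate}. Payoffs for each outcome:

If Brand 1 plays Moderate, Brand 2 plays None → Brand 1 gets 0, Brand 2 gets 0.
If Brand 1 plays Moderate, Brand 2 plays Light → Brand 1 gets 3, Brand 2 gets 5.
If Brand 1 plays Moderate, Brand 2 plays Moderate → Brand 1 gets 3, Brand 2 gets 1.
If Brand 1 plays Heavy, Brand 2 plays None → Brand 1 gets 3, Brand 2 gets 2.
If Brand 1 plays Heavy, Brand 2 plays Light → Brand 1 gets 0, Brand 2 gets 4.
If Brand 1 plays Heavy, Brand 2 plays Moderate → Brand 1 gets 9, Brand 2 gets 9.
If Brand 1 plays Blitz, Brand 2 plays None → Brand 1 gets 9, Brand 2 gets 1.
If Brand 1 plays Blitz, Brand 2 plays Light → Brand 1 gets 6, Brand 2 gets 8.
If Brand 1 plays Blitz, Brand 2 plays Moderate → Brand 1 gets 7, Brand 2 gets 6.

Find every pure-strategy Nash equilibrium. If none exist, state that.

Pure-strategy Nash equilibria: (Heavy, Moderate), (Blitz, Light)

Brand 1 against None: payoffs 0, 3, 9 → best response Blitz.
Brand 1 against Light: payoffs 3, 0, 6 → best response Blitz.
Brand 1 against Moderate: payoffs 3, 9, 7 → best response Heavy.
Brand 2 against Moderate: payoffs 0, 5, 1 → best response Light.
Brand 2 against Heavy: payoffs 2, 4, 9 → best response Moderate.
Brand 2 against Blitz: payoffs 1, 8, 6 → best response Light.
Mutual best responses: (Heavy, Moderate); (Blitz, Light).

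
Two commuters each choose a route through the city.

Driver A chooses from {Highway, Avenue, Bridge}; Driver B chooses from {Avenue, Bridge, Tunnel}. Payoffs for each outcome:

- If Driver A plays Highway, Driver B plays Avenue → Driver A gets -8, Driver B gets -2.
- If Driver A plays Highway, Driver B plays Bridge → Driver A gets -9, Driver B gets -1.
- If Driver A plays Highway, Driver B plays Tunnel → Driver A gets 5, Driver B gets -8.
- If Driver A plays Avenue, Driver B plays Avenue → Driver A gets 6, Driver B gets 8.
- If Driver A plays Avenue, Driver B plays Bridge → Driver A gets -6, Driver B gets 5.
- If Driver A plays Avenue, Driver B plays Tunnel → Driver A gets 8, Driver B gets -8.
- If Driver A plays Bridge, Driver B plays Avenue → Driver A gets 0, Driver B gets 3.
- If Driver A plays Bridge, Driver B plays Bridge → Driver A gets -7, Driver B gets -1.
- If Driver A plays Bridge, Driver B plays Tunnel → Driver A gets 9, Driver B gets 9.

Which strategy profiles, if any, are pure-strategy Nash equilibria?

The pure Nash equilibria are (Avenue, Avenue) and (Bridge, Tunnel).

Driver A against Avenue: payoffs -8, 6, 0 → best response Avenue.
Driver A against Bridge: payoffs -9, -6, -7 → best response Avenue.
Driver A against Tunnel: payoffs 5, 8, 9 → best response Bridge.
Driver B against Highway: payoffs -2, -1, -8 → best response Bridge.
Driver B against Avenue: payoffs 8, 5, -8 → best response Avenue.
Driver B against Bridge: payoffs 3, -1, 9 → best response Tunnel.
Mutual best responses: (Avenue, Avenue); (Bridge, Tunnel).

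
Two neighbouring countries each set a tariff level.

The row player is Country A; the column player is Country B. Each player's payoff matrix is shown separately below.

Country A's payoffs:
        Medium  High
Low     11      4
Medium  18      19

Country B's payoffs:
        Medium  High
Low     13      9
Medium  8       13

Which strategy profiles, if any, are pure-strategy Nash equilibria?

Pure NE: (Medium, High)

Country A against Medium: payoffs 11, 18 → best response Medium.
Country A against High: payoffs 4, 19 → best response Medium.
Country B against Low: payoffs 13, 9 → best response Medium.
Country B against Medium: payoffs 8, 13 → best response High.
Mutual best responses: (Medium, High).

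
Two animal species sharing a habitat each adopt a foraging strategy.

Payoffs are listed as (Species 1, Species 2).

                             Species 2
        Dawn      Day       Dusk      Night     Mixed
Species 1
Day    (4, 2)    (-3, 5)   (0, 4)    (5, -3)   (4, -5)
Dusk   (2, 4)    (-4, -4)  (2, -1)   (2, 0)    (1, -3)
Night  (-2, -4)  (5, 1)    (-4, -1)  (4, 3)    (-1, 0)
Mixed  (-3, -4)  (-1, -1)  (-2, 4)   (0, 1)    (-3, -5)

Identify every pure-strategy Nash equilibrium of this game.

This game has no pure Nash equilibrium.

Mark each player's best response to every combination of opponents' strategies; a profile where every player is best-responding is a pure Nash equilibrium.
Species 1 against Dawn: payoffs 4, 2, -2, -3 → best response Day.
Species 1 against Day: payoffs -3, -4, 5, -1 → best response Night.
Species 1 against Dusk: payoffs 0, 2, -4, -2 → best response Dusk.
Species 1 against Night: payoffs 5, 2, 4, 0 → best response Day.
Species 1 against Mixed: payoffs 4, 1, -1, -3 → best response Day.
Species 2 against Day: payoffs 2, 5, 4, -3, -5 → best response Day.
Species 2 against Dusk: payoffs 4, -4, -1, 0, -3 → best response Dawn.
Species 2 against Night: payoffs -4, 1, -1, 3, 0 → best response Night.
Species 2 against Mixed: payoffs -4, -1, 4, 1, -5 → best response Dusk.
No profile is a mutual best response for all players.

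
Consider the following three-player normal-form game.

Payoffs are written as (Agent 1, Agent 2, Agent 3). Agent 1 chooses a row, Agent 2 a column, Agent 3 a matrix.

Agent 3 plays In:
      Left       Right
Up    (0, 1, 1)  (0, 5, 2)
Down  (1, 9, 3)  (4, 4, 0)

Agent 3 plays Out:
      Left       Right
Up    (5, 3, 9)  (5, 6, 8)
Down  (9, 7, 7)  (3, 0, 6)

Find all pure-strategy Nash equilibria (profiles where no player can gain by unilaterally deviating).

(Up, Right, Out) and (Down, Left, Out)

(Up, Left, In): Agent 1 can switch to Down (0 → 1). Not NE.
(Up, Left, Out): Agent 1 can switch to Down (5 → 9). Not NE.
(Up, Right, In): Agent 1 can switch to Down (0 → 4). Not NE.
(Up, Right, Out): Agent 1 gets 5, best alternative 3; Agent 2 gets 6, best alternative 3; Agent 3 gets 8, best alternative 2. No profitable deviation — NE.
(Down, Left, In): Agent 3 can switch to Out (3 → 7). Not NE.
(Down, Left, Out): Agent 1 gets 9, best alternative 5; Agent 2 gets 7, best alternative 0; Agent 3 gets 7, best alternative 3. No profitable deviation — NE.
(Down, Right, In): Agent 2 can switch to Left (4 → 9). Not NE.
(Down, Right, Out): Agent 1 can switch to Up (3 → 5). Not NE.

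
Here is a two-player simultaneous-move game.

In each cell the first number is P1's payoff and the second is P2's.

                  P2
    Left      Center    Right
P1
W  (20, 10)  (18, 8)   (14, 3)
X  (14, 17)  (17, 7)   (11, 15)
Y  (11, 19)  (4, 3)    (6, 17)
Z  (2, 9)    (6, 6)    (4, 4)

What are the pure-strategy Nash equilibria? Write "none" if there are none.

(W, Left): P1 gets 20, best alternative 14; P2 gets 10, best alternative 8. No profitable deviation — NE.
(W, Center): P2 can switch to Left (8 → 10). Not NE.
(W, Right): P2 can switch to Left (3 → 10). Not NE.
(X, Left): P1 can switch to W (14 → 20). Not NE.
(X, Center): P1 can switch to W (17 → 18). Not NE.
(X, Right): P1 can switch to W (11 → 14). Not NE.
(Y, Left): P1 can switch to W (11 → 20). Not NE.
(Y, Center): P1 can switch to W (4 → 18). Not NE.
(Y, Right): P1 can switch to W (6 → 14). Not NE.
(Z, Left): P1 can switch to W (2 → 20). Not NE.
(Z, Center): P1 can switch to W (6 → 18). Not NE.
(Z, Right): P1 can switch to W (4 → 14). Not NE.

(W, Left)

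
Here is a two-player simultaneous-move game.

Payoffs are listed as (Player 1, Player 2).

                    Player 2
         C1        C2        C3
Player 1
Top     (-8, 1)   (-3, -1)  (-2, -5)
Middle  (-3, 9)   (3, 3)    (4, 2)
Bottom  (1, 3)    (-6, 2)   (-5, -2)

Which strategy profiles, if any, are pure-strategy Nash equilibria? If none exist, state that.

Check each profile: it is a Nash equilibrium iff no player can strictly gain by switching unilaterally.
(Top, C1): Player 1 can switch to Middle (-8 → -3). Not NE.
(Top, C2): Player 1 can switch to Middle (-3 → 3). Not NE.
(Top, C3): Player 1 can switch to Middle (-2 → 4). Not NE.
(Middle, C1): Player 1 can switch to Bottom (-3 → 1). Not NE.
(Middle, C2): Player 2 can switch to C1 (3 → 9). Not NE.
(Middle, C3): Player 2 can switch to C1 (2 → 9). Not NE.
(Bottom, C1): Player 1 gets 1, best alternative -3; Player 2 gets 3, best alternative 2. No profitable deviation — NE.
(Bottom, C2): Player 1 can switch to Top (-6 → -3). Not NE.
(Bottom, C3): Player 1 can switch to Top (-5 → -2). Not NE.

The unique pure-strategy Nash equilibrium is (Bottom, C1).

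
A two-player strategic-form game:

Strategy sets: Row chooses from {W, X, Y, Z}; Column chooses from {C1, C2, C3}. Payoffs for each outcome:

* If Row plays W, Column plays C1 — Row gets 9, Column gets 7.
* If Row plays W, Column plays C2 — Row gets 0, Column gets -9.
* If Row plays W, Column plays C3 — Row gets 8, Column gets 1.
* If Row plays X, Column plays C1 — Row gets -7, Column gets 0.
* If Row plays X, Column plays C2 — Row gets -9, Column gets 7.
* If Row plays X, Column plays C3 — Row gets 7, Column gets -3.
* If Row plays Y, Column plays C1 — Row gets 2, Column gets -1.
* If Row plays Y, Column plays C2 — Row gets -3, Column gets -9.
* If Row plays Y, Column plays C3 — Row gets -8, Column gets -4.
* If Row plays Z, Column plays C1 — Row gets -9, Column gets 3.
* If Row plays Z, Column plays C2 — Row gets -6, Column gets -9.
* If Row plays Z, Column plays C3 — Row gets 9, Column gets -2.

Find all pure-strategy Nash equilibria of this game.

Mark each player's best response to every combination of opponents' strategies; a profile where every player is best-responding is a pure Nash equilibrium.
Row against C1: payoffs 9, -7, 2, -9 → best response W.
Row against C2: payoffs 0, -9, -3, -6 → best response W.
Row against C3: payoffs 8, 7, -8, 9 → best response Z.
Column against W: payoffs 7, -9, 1 → best response C1.
Column against X: payoffs 0, 7, -3 → best response C2.
Column against Y: payoffs -1, -9, -4 → best response C1.
Column against Z: payoffs 3, -9, -2 → best response C1.
Mutual best responses: (W, C1).

Pure NE: (W, C1)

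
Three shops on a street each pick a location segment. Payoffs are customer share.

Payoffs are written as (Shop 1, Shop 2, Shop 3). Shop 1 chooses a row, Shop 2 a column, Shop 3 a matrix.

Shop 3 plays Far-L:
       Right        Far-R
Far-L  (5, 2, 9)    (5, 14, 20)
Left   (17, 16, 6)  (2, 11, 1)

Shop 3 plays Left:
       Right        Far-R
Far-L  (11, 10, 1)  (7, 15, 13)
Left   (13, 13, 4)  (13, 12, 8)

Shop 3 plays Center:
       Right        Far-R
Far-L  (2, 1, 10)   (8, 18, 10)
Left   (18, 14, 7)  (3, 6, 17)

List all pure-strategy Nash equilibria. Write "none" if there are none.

(Far-L, Far-R, Far-L); (Left, Right, Center)

Shop 1 against (Right, Far-L): payoffs 5, 17 → best response Left.
Shop 1 against (Right, Left): payoffs 11, 13 → best response Left.
Shop 1 against (Right, Center): payoffs 2, 18 → best response Left.
Shop 1 against (Far-R, Far-L): payoffs 5, 2 → best response Far-L.
Shop 1 against (Far-R, Left): payoffs 7, 13 → best response Left.
Shop 1 against (Far-R, Center): payoffs 8, 3 → best response Far-L.
Shop 2 against (Far-L, Far-L): payoffs 2, 14 → best response Far-R.
Shop 2 against (Far-L, Left): payoffs 10, 15 → best response Far-R.
Shop 2 against (Far-L, Center): payoffs 1, 18 → best response Far-R.
Shop 2 against (Left, Far-L): payoffs 16, 11 → best response Right.
Shop 2 against (Left, Left): payoffs 13, 12 → best response Right.
Shop 2 against (Left, Center): payoffs 14, 6 → best response Right.
Shop 3 against (Far-L, Right): payoffs 9, 1, 10 → best response Center.
Shop 3 against (Far-L, Far-R): payoffs 20, 13, 10 → best response Far-L.
Shop 3 against (Left, Right): payoffs 6, 4, 7 → best response Center.
Shop 3 against (Left, Far-R): payoffs 1, 8, 17 → best response Center.
Mutual best responses: (Far-L, Far-R, Far-L); (Left, Right, Center).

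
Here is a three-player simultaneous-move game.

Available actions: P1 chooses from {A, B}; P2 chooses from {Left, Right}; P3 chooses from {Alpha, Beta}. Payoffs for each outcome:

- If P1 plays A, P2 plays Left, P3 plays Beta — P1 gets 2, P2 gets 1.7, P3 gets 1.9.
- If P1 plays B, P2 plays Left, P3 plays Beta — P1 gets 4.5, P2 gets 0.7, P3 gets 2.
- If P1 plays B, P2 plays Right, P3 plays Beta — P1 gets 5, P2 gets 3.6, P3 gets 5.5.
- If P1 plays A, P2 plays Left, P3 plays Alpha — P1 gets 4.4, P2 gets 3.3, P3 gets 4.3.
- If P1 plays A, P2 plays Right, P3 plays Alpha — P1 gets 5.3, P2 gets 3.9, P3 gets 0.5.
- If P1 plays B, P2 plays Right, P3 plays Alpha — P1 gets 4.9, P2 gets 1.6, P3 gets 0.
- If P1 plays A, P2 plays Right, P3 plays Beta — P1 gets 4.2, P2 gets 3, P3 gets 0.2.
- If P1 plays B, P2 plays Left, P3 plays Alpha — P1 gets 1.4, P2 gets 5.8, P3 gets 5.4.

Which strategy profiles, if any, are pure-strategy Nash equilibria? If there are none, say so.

Mark each player's best response to every combination of opponents' strategies; a profile where every player is best-responding is a pure Nash equilibrium.
P1 against (Left, Alpha): payoffs 4.4, 1.4 → best response A.
P1 against (Left, Beta): payoffs 2, 4.5 → best response B.
P1 against (Right, Alpha): payoffs 5.3, 4.9 → best response A.
P1 against (Right, Beta): payoffs 4.2, 5 → best response B.
P2 against (A, Alpha): payoffs 3.3, 3.9 → best response Right.
P2 against (A, Beta): payoffs 1.7, 3 → best response Right.
P2 against (B, Alpha): payoffs 5.8, 1.6 → best response Left.
P2 against (B, Beta): payoffs 0.7, 3.6 → best response Right.
P3 against (A, Left): payoffs 4.3, 1.9 → best response Alpha.
P3 against (A, Right): payoffs 0.5, 0.2 → best response Alpha.
P3 against (B, Left): payoffs 5.4, 2 → best response Alpha.
P3 against (B, Right): payoffs 0, 5.5 → best response Beta.
Mutual best responses: (A, Right, Alpha); (B, Right, Beta).

Pure-strategy Nash equilibria: (A, Right, Alpha), (B, Right, Beta)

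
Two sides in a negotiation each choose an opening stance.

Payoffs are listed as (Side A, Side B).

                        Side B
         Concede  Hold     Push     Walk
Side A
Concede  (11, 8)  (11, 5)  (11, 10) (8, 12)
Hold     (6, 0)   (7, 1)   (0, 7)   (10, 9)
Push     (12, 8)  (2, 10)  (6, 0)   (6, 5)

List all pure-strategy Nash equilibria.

Check each profile: it is a Nash equilibrium iff no player can strictly gain by switching unilaterally.
(Concede, Concede): Side A can switch to Push (11 → 12). Not NE.
(Concede, Hold): Side B can switch to Concede (5 → 8). Not NE.
(Concede, Push): Side B can switch to Walk (10 → 12). Not NE.
(Concede, Walk): Side A can switch to Hold (8 → 10). Not NE.
(Hold, Concede): Side A can switch to Concede (6 → 11). Not NE.
(Hold, Hold): Side A can switch to Concede (7 → 11). Not NE.
(Hold, Walk): Side A gets 10, best alternative 8; Side B gets 9, best alternative 7. No profitable deviation — NE.
(The remaining 5 profiles each have a profitable deviation by the same check.)

(Hold, Walk)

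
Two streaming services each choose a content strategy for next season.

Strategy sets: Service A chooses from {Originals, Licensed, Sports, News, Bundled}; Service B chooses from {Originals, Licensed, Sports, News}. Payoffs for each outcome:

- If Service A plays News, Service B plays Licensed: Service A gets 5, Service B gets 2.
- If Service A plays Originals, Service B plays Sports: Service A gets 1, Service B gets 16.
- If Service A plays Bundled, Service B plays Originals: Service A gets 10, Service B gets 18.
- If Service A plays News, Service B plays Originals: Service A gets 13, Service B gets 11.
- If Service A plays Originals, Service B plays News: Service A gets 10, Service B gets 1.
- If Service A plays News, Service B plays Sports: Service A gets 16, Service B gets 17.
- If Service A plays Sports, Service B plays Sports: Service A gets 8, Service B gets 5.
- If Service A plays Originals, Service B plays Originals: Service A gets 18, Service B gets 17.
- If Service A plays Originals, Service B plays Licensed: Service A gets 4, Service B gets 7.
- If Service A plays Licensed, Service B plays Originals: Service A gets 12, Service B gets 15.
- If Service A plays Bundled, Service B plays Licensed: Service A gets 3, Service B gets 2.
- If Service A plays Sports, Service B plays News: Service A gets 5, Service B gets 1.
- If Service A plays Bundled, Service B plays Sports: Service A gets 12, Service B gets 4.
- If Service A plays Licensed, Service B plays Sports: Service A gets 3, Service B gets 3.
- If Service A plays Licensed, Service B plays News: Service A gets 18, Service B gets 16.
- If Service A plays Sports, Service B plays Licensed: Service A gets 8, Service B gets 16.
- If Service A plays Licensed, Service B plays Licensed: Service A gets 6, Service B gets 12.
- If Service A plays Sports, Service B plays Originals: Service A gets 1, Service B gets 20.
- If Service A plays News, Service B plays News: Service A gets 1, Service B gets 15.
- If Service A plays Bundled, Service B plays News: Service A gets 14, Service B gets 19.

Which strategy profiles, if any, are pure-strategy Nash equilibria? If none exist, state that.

Mark each player's best response to every combination of opponents' strategies; a profile where every player is best-responding is a pure Nash equilibrium.
Service A against Originals: payoffs 18, 12, 1, 13, 10 → best response Originals.
Service A against Licensed: payoffs 4, 6, 8, 5, 3 → best response Sports.
Service A against Sports: payoffs 1, 3, 8, 16, 12 → best response News.
Service A against News: payoffs 10, 18, 5, 1, 14 → best response Licensed.
Service B against Originals: payoffs 17, 7, 16, 1 → best response Originals.
Service B against Licensed: payoffs 15, 12, 3, 16 → best response News.
Service B against Sports: payoffs 20, 16, 5, 1 → best response Originals.
Service B against News: payoffs 11, 2, 17, 15 → best response Sports.
Service B against Bundled: payoffs 18, 2, 4, 19 → best response News.
Mutual best responses: (Originals, Originals); (Licensed, News); (News, Sports).

(Originals, Originals), (Licensed, News), (News, Sports)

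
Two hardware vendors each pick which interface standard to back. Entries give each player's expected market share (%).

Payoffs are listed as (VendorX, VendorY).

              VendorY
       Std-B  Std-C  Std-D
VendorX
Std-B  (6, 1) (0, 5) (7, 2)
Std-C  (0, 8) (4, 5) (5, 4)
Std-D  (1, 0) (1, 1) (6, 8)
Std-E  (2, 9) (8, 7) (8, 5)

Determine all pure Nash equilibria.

VendorX against Std-B: payoffs 6, 0, 1, 2 → best response Std-B.
VendorX against Std-C: payoffs 0, 4, 1, 8 → best response Std-E.
VendorX against Std-D: payoffs 7, 5, 6, 8 → best response Std-E.
VendorY against Std-B: payoffs 1, 5, 2 → best response Std-C.
VendorY against Std-C: payoffs 8, 5, 4 → best response Std-B.
VendorY against Std-D: payoffs 0, 1, 8 → best response Std-D.
VendorY against Std-E: payoffs 9, 7, 5 → best response Std-B.
No profile is a mutual best response for all players.

There is no pure-strategy Nash equilibrium.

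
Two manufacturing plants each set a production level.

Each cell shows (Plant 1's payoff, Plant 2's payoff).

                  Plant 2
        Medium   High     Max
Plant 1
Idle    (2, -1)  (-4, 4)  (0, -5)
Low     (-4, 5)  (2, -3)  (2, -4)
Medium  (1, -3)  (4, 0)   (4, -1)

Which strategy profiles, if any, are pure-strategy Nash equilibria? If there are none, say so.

The unique pure-strategy Nash equilibrium is (Medium, High).

Plant 1 against Medium: payoffs 2, -4, 1 → best response Idle.
Plant 1 against High: payoffs -4, 2, 4 → best response Medium.
Plant 1 against Max: payoffs 0, 2, 4 → best response Medium.
Plant 2 against Idle: payoffs -1, 4, -5 → best response High.
Plant 2 against Low: payoffs 5, -3, -4 → best response Medium.
Plant 2 against Medium: payoffs -3, 0, -1 → best response High.
Mutual best responses: (Medium, High).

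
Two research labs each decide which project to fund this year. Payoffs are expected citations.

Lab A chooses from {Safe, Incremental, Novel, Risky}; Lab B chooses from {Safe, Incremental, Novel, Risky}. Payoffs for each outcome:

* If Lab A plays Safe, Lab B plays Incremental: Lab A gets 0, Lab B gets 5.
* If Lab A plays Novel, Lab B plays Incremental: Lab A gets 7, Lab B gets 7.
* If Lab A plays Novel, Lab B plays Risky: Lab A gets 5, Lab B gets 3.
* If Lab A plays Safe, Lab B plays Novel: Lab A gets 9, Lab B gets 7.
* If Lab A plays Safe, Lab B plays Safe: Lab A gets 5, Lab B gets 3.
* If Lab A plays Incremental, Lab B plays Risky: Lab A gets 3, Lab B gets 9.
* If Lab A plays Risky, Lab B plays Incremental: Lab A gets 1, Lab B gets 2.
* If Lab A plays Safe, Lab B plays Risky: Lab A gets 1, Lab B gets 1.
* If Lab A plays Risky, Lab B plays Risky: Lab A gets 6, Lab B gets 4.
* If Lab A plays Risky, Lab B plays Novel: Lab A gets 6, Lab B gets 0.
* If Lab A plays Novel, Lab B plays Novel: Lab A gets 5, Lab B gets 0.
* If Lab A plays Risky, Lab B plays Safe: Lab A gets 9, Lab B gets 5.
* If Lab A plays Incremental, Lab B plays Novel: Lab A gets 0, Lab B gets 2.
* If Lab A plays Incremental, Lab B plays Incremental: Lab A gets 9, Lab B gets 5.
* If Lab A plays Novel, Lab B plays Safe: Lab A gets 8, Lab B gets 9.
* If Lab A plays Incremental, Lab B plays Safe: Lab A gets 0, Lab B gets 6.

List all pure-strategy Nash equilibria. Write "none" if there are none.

(Safe, Safe): Lab A can switch to Novel (5 → 8). Not NE.
(Safe, Incremental): Lab A can switch to Incremental (0 → 9). Not NE.
(Safe, Novel): Lab A gets 9, best alternative 6; Lab B gets 7, best alternative 5. No profitable deviation — NE.
(Safe, Risky): Lab A can switch to Incremental (1 → 3). Not NE.
(Incremental, Safe): Lab A can switch to Safe (0 → 5). Not NE.
(Incremental, Incremental): Lab B can switch to Safe (5 → 6). Not NE.
(Incremental, Novel): Lab A can switch to Safe (0 → 9). Not NE.
(Risky, Safe): Lab A gets 9, best alternative 8; Lab B gets 5, best alternative 4. No profitable deviation — NE.
(The remaining 8 profiles each have a profitable deviation by the same check.)

The pure Nash equilibria are (Safe, Novel), (Risky, Safe).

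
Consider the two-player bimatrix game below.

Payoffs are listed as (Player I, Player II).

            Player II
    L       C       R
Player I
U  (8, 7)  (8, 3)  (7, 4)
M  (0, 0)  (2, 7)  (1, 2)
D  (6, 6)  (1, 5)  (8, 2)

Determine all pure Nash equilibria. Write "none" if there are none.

(U, L)

Player I against L: payoffs 8, 0, 6 → best response U.
Player I against C: payoffs 8, 2, 1 → best response U.
Player I against R: payoffs 7, 1, 8 → best response D.
Player II against U: payoffs 7, 3, 4 → best response L.
Player II against M: payoffs 0, 7, 2 → best response C.
Player II against D: payoffs 6, 5, 2 → best response L.
Mutual best responses: (U, L).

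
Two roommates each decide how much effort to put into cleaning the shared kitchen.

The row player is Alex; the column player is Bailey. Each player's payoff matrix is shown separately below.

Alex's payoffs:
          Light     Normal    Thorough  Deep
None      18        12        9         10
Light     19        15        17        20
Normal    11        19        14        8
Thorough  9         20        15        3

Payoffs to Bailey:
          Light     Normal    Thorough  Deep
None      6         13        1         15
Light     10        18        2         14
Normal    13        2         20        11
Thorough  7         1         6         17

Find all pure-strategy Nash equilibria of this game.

Alex against Light: payoffs 18, 19, 11, 9 → best response Light.
Alex against Normal: payoffs 12, 15, 19, 20 → best response Thorough.
Alex against Thorough: payoffs 9, 17, 14, 15 → best response Light.
Alex against Deep: payoffs 10, 20, 8, 3 → best response Light.
Bailey against None: payoffs 6, 13, 1, 15 → best response Deep.
Bailey against Light: payoffs 10, 18, 2, 14 → best response Normal.
Bailey against Normal: payoffs 13, 2, 20, 11 → best response Thorough.
Bailey against Thorough: payoffs 7, 1, 6, 17 → best response Deep.
No profile is a mutual best response for all players.

There is no pure-strategy Nash equilibrium.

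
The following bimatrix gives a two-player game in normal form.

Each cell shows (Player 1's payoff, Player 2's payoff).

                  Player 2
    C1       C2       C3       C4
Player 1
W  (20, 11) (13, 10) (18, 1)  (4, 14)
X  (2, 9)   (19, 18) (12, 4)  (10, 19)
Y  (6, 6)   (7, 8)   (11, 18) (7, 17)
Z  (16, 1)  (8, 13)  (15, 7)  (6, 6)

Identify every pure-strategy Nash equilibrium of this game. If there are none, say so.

Player 1 against C1: payoffs 20, 2, 6, 16 → best response W.
Player 1 against C2: payoffs 13, 19, 7, 8 → best response X.
Player 1 against C3: payoffs 18, 12, 11, 15 → best response W.
Player 1 against C4: payoffs 4, 10, 7, 6 → best response X.
Player 2 against W: payoffs 11, 10, 1, 14 → best response C4.
Player 2 against X: payoffs 9, 18, 4, 19 → best response C4.
Player 2 against Y: payoffs 6, 8, 18, 17 → best response C3.
Player 2 against Z: payoffs 1, 13, 7, 6 → best response C2.
Mutual best responses: (X, C4).

(X, C4)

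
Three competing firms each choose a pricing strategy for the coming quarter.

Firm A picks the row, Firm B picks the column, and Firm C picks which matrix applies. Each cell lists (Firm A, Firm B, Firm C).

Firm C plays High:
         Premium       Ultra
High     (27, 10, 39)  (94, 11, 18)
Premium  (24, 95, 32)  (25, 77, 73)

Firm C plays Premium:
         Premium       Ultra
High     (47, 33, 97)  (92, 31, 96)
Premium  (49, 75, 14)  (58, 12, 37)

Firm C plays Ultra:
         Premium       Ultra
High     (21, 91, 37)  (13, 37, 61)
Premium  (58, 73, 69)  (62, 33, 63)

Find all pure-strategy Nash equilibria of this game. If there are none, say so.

Pure NE: (Premium, Premium, Ultra)

(High, Premium, High): Firm B can switch to Ultra (10 → 11). Not NE.
(High, Premium, Premium): Firm A can switch to Premium (47 → 49). Not NE.
(High, Premium, Ultra): Firm A can switch to Premium (21 → 58). Not NE.
(High, Ultra, High): Firm C can switch to Premium (18 → 96). Not NE.
(High, Ultra, Premium): Firm B can switch to Premium (31 → 33). Not NE.
(High, Ultra, Ultra): Firm A can switch to Premium (13 → 62). Not NE.
(Premium, Premium, High): Firm A can switch to High (24 → 27). Not NE.
(Premium, Premium, Premium): Firm C can switch to High (14 → 32). Not NE.
(Premium, Premium, Ultra): Firm A gets 58, best alternative 21; Firm B gets 73, best alternative 33; Firm C gets 69, best alternative 32. No profitable deviation — NE.
(The remaining 3 profiles each have a profitable deviation by the same check.)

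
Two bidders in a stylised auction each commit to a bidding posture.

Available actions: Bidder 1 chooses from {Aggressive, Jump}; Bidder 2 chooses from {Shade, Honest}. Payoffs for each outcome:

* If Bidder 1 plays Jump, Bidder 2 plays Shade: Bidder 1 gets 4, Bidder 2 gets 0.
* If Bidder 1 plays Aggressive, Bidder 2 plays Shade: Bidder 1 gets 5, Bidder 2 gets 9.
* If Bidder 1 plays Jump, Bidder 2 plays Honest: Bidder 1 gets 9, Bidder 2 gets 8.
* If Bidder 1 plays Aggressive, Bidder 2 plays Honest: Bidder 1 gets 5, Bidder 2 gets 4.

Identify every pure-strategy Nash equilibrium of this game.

Pure-strategy Nash equilibria: (Aggressive, Shade) and (Jump, Honest)

(Aggressive, Shade): Bidder 1 gets 5, best alternative 4; Bidder 2 gets 9, best alternative 4. No profitable deviation — NE.
(Aggressive, Honest): Bidder 1 can switch to Jump (5 → 9). Not NE.
(Jump, Shade): Bidder 1 can switch to Aggressive (4 → 5). Not NE.
(Jump, Honest): Bidder 1 gets 9, best alternative 5; Bidder 2 gets 8, best alternative 0. No profitable deviation — NE.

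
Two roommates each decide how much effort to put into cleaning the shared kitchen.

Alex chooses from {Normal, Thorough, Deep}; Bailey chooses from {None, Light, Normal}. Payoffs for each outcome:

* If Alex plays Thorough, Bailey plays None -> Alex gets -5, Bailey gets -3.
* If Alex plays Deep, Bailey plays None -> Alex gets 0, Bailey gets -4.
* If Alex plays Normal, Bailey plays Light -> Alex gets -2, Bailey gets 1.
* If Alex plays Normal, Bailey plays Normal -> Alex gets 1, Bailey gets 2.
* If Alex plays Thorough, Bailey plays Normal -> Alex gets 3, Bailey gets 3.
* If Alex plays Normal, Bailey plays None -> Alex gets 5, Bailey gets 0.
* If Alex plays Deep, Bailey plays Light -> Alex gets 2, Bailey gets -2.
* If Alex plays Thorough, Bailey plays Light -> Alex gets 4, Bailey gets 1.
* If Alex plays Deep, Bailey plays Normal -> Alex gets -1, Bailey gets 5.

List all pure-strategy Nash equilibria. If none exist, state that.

Alex against None: payoffs 5, -5, 0 → best response Normal.
Alex against Light: payoffs -2, 4, 2 → best response Thorough.
Alex against Normal: payoffs 1, 3, -1 → best response Thorough.
Bailey against Normal: payoffs 0, 1, 2 → best response Normal.
Bailey against Thorough: payoffs -3, 1, 3 → best response Normal.
Bailey against Deep: payoffs -4, -2, 5 → best response Normal.
Mutual best responses: (Thorough, Normal).

The unique pure-strategy Nash equilibrium is (Thorough, Normal).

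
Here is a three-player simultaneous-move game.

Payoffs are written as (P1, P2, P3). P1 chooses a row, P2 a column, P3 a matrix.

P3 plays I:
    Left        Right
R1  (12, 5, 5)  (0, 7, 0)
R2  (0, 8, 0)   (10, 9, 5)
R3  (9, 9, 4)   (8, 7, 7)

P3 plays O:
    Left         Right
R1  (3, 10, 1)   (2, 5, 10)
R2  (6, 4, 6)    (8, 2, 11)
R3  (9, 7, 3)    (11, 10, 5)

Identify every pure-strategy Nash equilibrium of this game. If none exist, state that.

none

For each player, find the best response to each opponent profile; mutual best responses are the pure NE.
P1 against (Left, I): payoffs 12, 0, 9 → best response R1.
P1 against (Left, O): payoffs 3, 6, 9 → best response R3.
P1 against (Right, I): payoffs 0, 10, 8 → best response R2.
P1 against (Right, O): payoffs 2, 8, 11 → best response R3.
P2 against (R1, I): payoffs 5, 7 → best response Right.
P2 against (R1, O): payoffs 10, 5 → best response Left.
P2 against (R2, I): payoffs 8, 9 → best response Right.
P2 against (R2, O): payoffs 4, 2 → best response Left.
P2 against (R3, I): payoffs 9, 7 → best response Left.
P2 against (R3, O): payoffs 7, 10 → best response Right.
P3 against (R1, Left): payoffs 5, 1 → best response I.
P3 against (R1, Right): payoffs 0, 10 → best response O.
P3 against (R2, Left): payoffs 0, 6 → best response O.
P3 against (R2, Right): payoffs 5, 11 → best response O.
P3 against (R3, Left): payoffs 4, 3 → best response I.
P3 against (R3, Right): payoffs 7, 5 → best response I.
No profile is a mutual best response for all players.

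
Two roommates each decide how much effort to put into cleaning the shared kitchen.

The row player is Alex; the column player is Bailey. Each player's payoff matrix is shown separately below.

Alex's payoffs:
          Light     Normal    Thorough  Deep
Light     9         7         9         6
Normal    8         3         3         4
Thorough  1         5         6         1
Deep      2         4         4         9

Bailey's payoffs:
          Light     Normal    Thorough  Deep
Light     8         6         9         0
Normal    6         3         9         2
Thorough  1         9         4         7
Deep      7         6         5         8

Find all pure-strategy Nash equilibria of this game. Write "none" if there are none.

For each strategy profile, look for a profitable unilateral deviation.
(Light, Light): Bailey can switch to Thorough (8 → 9). Not NE.
(Light, Normal): Bailey can switch to Light (6 → 8). Not NE.
(Light, Thorough): Alex gets 9, best alternative 6; Bailey gets 9, best alternative 8. No profitable deviation — NE.
(Light, Deep): Alex can switch to Deep (6 → 9). Not NE.
(Normal, Light): Alex can switch to Light (8 → 9). Not NE.
(Normal, Normal): Alex can switch to Light (3 → 7). Not NE.
(Normal, Thorough): Alex can switch to Light (3 → 9). Not NE.
(Normal, Deep): Alex can switch to Light (4 → 6). Not NE.
(Thorough, Light): Alex can switch to Light (1 → 9). Not NE.
(Thorough, Normal): Alex can switch to Light (5 → 7). Not NE.
(Thorough, Thorough): Alex can switch to Light (6 → 9). Not NE.
(Deep, Deep): Alex gets 9, best alternative 6; Bailey gets 8, best alternative 7. No profitable deviation — NE.
(The remaining 4 profiles each have a profitable deviation by the same check.)

(Light, Thorough), (Deep, Deep)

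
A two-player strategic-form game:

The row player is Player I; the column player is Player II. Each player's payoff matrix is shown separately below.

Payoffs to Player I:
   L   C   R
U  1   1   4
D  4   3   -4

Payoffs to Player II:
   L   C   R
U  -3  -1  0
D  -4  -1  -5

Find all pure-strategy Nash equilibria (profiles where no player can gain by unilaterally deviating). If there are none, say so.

Pure-strategy Nash equilibria: (U, R) and (D, C)

Mark each player's best response to every combination of opponents' strategies; a profile where every player is best-responding is a pure Nash equilibrium.
Player I against L: payoffs 1, 4 → best response D.
Player I against C: payoffs 1, 3 → best response D.
Player I against R: payoffs 4, -4 → best response U.
Player II against U: payoffs -3, -1, 0 → best response R.
Player II against D: payoffs -4, -1, -5 → best response C.
Mutual best responses: (U, R); (D, C).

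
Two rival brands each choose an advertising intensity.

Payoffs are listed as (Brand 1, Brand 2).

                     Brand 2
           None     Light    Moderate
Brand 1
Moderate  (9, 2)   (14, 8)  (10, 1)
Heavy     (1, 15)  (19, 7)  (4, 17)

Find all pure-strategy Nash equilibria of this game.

Brand 1 against None: payoffs 9, 1 → best response Moderate.
Brand 1 against Light: payoffs 14, 19 → best response Heavy.
Brand 1 against Moderate: payoffs 10, 4 → best response Moderate.
Brand 2 against Moderate: payoffs 2, 8, 1 → best response Light.
Brand 2 against Heavy: payoffs 15, 7, 17 → best response Moderate.
No profile is a mutual best response for all players.

none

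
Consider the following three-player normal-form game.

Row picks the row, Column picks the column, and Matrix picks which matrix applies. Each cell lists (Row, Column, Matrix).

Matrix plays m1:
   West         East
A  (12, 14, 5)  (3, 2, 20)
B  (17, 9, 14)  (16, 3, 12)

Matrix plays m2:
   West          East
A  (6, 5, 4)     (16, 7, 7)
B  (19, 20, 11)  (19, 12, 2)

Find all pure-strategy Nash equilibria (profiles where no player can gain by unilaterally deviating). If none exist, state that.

Row against (West, m1): payoffs 12, 17 → best response B.
Row against (West, m2): payoffs 6, 19 → best response B.
Row against (East, m1): payoffs 3, 16 → best response B.
Row against (East, m2): payoffs 16, 19 → best response B.
Column against (A, m1): payoffs 14, 2 → best response West.
Column against (A, m2): payoffs 5, 7 → best response East.
Column against (B, m1): payoffs 9, 3 → best response West.
Column against (B, m2): payoffs 20, 12 → best response West.
Matrix against (A, West): payoffs 5, 4 → best response m1.
Matrix against (A, East): payoffs 20, 7 → best response m1.
Matrix against (B, West): payoffs 14, 11 → best response m1.
Matrix against (B, East): payoffs 12, 2 → best response m1.
Mutual best responses: (B, West, m1).

The unique pure-strategy Nash equilibrium is (B, West, m1).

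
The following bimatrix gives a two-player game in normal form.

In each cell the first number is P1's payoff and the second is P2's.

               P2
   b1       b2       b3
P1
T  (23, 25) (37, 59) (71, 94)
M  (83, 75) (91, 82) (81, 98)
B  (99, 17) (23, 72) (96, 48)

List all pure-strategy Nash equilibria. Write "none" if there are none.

none

(T, b1): P1 can switch to M (23 → 83). Not NE.
(T, b2): P1 can switch to M (37 → 91). Not NE.
(T, b3): P1 can switch to M (71 → 81). Not NE.
(M, b1): P1 can switch to B (83 → 99). Not NE.
(M, b2): P2 can switch to b3 (82 → 98). Not NE.
(M, b3): P1 can switch to B (81 → 96). Not NE.
(B, b1): P2 can switch to b2 (17 → 72). Not NE.
(B, b2): P1 can switch to T (23 → 37). Not NE.
(B, b3): P2 can switch to b2 (48 → 72). Not NE.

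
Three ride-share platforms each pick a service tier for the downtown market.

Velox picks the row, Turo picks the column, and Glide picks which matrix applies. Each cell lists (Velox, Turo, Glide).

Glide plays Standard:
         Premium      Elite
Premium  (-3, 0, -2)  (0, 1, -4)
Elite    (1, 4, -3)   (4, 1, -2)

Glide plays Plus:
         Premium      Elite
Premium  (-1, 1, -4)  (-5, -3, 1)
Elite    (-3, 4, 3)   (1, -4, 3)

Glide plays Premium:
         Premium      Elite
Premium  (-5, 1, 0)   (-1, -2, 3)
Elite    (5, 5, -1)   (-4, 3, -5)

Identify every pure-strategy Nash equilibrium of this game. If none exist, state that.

Check each profile: it is a Nash equilibrium iff no player can strictly gain by switching unilaterally.
(Premium, Premium, Standard): Velox can switch to Elite (-3 → 1). Not NE.
(Premium, Premium, Plus): Glide can switch to Standard (-4 → -2). Not NE.
(Premium, Premium, Premium): Velox can switch to Elite (-5 → 5). Not NE.
(Premium, Elite, Standard): Velox can switch to Elite (0 → 4). Not NE.
(Premium, Elite, Plus): Velox can switch to Elite (-5 → 1). Not NE.
(Premium, Elite, Premium): Turo can switch to Premium (-2 → 1). Not NE.
(Elite, Premium, Standard): Glide can switch to Plus (-3 → 3). Not NE.
(Elite, Premium, Plus): Velox can switch to Premium (-3 → -1). Not NE.
(The remaining 4 profiles each have a profitable deviation by the same check.)

This game has no pure Nash equilibrium.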